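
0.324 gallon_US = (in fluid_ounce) 41.47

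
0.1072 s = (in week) 1.772e-07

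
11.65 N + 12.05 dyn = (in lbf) 2.619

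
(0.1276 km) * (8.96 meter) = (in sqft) 1.231e+04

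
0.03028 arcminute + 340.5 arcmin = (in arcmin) 340.5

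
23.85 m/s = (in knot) 46.36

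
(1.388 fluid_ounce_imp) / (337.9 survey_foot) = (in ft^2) 4.122e-06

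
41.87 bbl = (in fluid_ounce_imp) 2.343e+05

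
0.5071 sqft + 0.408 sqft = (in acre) 2.101e-05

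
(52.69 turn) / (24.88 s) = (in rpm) 127.1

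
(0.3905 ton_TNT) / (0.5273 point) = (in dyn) 8.783e+17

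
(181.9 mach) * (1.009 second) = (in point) 1.771e+08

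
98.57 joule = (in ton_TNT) 2.356e-08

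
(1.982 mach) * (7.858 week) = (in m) 3.207e+09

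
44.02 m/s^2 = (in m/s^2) 44.02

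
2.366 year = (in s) 7.461e+07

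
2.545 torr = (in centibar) 0.3393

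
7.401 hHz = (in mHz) 7.401e+05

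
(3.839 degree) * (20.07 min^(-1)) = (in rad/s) 0.02241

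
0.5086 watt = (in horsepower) 0.000682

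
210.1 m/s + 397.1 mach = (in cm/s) 1.354e+07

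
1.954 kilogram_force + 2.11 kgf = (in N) 39.85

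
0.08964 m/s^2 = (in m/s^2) 0.08964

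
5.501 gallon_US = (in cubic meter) 0.02082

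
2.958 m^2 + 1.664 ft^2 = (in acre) 0.0007691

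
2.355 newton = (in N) 2.355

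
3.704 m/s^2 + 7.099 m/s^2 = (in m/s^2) 10.8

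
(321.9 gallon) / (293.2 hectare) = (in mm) 0.0004156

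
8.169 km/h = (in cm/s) 226.9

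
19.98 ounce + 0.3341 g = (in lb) 1.249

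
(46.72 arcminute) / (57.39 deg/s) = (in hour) 3.769e-06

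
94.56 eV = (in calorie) 3.621e-18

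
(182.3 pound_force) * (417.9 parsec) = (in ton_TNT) 2.499e+12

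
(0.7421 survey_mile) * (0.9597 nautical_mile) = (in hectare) 212.3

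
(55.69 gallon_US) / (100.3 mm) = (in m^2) 2.102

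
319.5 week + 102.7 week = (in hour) 7.093e+04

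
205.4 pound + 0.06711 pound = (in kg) 93.2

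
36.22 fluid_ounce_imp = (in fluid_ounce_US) 34.8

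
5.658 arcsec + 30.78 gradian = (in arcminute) 1662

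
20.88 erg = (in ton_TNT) 4.99e-16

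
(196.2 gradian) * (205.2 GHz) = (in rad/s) 6.324e+11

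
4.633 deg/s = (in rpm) 0.7722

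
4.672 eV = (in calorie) 1.789e-19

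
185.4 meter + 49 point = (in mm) 1.854e+05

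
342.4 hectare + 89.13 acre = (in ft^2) 4.074e+07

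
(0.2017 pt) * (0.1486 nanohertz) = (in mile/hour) 2.365e-14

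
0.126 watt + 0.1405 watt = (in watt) 0.2665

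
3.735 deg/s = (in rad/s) 0.06519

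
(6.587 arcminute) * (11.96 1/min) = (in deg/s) 0.02188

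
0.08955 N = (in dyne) 8955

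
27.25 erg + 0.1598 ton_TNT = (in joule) 6.686e+08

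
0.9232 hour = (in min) 55.39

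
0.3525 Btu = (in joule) 371.9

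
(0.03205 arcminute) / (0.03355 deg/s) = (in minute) 0.0002654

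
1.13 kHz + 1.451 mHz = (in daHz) 113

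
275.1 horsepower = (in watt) 2.051e+05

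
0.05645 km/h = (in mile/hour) 0.03508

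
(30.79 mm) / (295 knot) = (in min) 3.381e-06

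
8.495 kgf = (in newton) 83.31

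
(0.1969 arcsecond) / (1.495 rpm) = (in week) 1.008e-11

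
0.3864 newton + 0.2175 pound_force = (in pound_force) 0.3044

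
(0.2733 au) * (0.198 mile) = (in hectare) 1.303e+09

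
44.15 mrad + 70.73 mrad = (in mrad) 114.9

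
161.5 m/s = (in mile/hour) 361.3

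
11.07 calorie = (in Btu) 0.0439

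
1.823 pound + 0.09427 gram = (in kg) 0.827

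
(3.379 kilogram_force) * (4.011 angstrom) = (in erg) 0.1329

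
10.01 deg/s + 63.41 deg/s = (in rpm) 12.24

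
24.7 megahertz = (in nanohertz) 2.47e+16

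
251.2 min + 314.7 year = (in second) 9.924e+09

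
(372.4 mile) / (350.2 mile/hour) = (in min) 63.8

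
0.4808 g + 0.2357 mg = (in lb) 0.001061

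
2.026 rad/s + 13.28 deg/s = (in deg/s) 129.4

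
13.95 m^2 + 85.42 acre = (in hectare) 34.57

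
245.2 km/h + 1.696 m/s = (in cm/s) 6981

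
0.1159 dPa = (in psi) 1.681e-06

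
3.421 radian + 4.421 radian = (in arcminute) 2.696e+04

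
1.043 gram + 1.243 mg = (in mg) 1044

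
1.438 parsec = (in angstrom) 4.437e+26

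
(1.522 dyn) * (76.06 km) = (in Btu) 0.001097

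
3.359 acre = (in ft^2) 1.463e+05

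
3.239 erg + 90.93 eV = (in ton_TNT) 7.741e-17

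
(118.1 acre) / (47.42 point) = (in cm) 2.857e+09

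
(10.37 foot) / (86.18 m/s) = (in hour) 1.019e-05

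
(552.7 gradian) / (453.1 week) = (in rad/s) 3.168e-08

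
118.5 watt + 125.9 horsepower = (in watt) 9.4e+04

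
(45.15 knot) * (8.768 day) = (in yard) 1.924e+07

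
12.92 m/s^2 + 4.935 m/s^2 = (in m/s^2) 17.86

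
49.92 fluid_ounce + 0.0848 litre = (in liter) 1.561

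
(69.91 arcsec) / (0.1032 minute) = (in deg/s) 0.003136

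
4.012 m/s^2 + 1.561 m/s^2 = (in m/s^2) 5.573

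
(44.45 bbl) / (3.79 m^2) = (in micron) 1.865e+06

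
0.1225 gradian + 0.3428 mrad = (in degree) 0.1299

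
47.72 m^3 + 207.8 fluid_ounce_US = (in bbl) 300.2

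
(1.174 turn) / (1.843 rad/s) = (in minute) 0.06671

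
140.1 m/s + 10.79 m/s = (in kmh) 543.2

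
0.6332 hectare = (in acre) 1.565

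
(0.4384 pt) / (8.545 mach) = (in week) 8.789e-14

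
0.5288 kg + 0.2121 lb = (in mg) 6.25e+05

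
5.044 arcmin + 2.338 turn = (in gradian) 935.3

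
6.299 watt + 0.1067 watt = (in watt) 6.406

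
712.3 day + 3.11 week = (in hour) 1.762e+04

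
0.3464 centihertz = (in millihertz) 3.464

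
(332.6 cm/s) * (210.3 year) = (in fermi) 2.206e+25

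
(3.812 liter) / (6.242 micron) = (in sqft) 6574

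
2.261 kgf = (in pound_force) 4.985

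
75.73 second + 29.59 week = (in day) 207.1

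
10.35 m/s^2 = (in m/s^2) 10.35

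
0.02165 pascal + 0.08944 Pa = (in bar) 1.111e-06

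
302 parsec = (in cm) 9.319e+20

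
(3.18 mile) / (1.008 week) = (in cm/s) 0.8395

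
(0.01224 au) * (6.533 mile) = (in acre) 4.757e+09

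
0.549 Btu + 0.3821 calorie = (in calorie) 138.8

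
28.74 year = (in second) 9.063e+08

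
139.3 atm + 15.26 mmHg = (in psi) 2047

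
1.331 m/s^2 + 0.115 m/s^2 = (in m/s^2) 1.446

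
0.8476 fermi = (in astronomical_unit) 5.666e-27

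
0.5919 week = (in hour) 99.44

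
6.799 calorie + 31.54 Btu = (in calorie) 7960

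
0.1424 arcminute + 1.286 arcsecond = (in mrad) 0.04766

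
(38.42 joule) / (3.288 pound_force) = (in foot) 8.618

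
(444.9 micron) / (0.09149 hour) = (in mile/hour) 3.022e-06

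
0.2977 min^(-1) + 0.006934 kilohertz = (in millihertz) 6939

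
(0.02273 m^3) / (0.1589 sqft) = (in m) 1.54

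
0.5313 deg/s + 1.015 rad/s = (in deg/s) 58.69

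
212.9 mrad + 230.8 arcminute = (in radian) 0.28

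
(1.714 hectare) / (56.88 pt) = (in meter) 8.542e+05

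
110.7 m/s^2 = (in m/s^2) 110.7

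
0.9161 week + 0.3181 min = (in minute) 9235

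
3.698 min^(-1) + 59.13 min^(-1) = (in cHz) 104.7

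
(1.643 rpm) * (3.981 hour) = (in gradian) 1.57e+05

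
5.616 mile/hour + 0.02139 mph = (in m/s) 2.52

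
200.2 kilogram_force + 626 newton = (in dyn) 2.589e+08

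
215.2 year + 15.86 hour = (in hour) 1.885e+06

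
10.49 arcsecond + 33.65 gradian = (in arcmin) 1817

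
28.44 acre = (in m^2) 1.151e+05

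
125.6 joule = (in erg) 1.256e+09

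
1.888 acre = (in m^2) 7640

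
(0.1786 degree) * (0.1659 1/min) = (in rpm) 8.23e-05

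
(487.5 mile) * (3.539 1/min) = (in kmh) 1.666e+05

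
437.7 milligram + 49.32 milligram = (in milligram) 487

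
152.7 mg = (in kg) 0.0001527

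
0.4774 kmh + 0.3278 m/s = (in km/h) 1.657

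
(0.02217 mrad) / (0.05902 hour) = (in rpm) 9.964e-07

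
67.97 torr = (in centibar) 9.062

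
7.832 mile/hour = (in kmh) 12.6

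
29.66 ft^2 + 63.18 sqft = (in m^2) 8.625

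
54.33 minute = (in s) 3260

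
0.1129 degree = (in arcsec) 406.4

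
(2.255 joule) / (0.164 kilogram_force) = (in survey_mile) 0.0008712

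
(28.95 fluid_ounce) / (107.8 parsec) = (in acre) 6.36e-26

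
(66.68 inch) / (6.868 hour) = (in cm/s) 0.00685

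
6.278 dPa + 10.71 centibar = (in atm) 0.1057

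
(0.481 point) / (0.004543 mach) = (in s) 0.0001097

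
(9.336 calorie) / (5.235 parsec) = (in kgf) 2.466e-17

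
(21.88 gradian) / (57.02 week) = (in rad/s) 9.966e-09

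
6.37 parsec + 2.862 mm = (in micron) 1.966e+23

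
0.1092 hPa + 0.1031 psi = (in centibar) 0.7218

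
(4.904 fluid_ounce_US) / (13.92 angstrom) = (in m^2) 1.042e+05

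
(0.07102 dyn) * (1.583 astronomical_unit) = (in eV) 1.05e+24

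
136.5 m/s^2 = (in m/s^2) 136.5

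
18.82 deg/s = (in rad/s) 0.3285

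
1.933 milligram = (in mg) 1.933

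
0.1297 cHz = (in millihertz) 1.297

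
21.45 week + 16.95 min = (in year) 0.4114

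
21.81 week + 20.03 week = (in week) 41.84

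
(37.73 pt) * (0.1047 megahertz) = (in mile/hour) 3117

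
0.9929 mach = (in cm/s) 3.381e+04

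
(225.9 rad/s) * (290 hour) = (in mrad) 2.358e+11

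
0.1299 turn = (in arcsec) 1.684e+05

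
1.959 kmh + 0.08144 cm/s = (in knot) 1.059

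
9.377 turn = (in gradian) 3751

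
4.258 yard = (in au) 2.603e-11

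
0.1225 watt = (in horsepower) 0.0001643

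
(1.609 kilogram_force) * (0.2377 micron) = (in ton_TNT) 8.964e-16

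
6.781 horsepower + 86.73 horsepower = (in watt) 6.973e+04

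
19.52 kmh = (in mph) 12.13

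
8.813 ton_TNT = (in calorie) 8.813e+09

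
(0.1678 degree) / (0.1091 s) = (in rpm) 0.2563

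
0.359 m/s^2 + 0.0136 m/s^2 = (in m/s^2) 0.3726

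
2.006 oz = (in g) 56.87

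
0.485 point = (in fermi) 1.711e+11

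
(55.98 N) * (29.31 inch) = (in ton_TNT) 9.961e-09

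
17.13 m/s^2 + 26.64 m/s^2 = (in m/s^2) 43.77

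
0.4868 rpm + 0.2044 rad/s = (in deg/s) 14.63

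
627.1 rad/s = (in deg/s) 3.593e+04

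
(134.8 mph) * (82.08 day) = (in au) 0.002857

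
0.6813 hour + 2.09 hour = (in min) 166.3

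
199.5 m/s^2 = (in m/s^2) 199.5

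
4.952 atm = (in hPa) 5018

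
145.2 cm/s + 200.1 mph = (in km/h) 327.3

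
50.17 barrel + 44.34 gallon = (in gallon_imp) 1791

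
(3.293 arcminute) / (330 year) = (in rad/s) 9.204e-14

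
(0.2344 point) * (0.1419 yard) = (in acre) 2.651e-09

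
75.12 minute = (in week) 0.007452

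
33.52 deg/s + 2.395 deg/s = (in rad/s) 0.6268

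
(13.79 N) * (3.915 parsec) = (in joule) 1.666e+18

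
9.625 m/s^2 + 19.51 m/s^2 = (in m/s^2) 29.14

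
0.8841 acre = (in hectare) 0.3578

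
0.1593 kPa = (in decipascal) 1593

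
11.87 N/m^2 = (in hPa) 0.1187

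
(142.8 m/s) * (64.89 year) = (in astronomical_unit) 1.953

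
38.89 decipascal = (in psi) 0.0005641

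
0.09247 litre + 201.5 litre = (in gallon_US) 53.26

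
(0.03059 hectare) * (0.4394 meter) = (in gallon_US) 3.551e+04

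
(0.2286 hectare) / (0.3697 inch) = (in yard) 2.662e+05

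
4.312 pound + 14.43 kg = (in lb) 36.12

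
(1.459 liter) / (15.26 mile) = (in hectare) 5.941e-12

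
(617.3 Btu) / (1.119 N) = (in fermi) 5.82e+20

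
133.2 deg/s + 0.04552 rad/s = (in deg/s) 135.8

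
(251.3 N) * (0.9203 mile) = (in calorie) 8.896e+04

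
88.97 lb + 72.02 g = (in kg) 40.43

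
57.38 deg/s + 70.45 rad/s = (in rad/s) 71.45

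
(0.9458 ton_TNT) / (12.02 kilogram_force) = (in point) 9.516e+10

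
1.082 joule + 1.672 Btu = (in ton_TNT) 4.219e-07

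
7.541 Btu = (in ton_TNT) 1.902e-06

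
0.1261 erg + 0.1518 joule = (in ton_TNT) 3.628e-11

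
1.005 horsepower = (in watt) 749.4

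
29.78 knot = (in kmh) 55.15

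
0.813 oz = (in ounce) 0.813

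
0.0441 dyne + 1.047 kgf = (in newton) 10.27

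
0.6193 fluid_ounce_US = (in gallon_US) 0.004838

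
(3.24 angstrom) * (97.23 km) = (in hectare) 3.15e-09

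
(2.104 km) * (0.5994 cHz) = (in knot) 24.51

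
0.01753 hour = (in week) 0.0001043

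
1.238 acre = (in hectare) 0.501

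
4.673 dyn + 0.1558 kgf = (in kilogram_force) 0.1558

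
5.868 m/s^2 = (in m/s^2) 5.868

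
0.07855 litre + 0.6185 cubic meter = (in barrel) 3.891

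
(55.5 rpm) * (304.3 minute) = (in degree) 6.08e+06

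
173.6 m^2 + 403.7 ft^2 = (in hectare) 0.02111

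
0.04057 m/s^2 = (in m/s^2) 0.04057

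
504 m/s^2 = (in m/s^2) 504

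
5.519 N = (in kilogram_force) 0.5628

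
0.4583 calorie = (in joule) 1.918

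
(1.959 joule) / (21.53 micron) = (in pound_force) 2.046e+04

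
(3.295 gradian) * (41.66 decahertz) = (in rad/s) 21.56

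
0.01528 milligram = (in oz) 5.39e-07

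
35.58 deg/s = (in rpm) 5.93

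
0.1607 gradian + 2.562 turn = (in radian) 16.1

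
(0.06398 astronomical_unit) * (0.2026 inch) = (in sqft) 5.302e+08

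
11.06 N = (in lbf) 2.486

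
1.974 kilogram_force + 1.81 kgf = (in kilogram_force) 3.784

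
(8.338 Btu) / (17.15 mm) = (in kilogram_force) 5.231e+04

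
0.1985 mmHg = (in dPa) 264.6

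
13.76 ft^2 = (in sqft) 13.76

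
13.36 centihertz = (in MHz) 1.336e-07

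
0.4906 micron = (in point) 0.001391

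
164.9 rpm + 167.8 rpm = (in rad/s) 34.84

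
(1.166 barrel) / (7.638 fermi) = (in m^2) 2.427e+13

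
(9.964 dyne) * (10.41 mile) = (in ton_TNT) 3.99e-10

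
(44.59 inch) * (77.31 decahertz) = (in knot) 1702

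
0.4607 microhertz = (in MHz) 4.607e-13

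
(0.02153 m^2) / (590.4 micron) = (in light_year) 3.855e-15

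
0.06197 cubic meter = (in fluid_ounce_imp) 2181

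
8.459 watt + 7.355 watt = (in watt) 15.81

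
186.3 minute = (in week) 0.01848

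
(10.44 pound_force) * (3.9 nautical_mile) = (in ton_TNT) 8.017e-05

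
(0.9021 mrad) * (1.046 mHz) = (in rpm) 9.011e-06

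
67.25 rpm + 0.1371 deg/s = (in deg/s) 403.6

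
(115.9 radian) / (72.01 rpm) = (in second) 15.37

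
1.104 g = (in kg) 0.001104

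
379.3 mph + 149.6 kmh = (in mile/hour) 472.3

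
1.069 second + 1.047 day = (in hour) 25.13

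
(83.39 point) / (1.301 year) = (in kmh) 2.581e-09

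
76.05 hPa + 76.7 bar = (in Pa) 7.678e+06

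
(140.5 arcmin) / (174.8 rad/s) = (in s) 0.0002338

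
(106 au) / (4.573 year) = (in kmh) 3.958e+05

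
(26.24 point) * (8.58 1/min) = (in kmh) 0.004765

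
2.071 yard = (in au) 1.266e-11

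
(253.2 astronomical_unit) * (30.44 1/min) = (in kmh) 6.918e+13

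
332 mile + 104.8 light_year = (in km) 9.915e+14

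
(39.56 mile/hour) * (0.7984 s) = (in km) 0.01412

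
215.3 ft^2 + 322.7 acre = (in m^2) 1.306e+06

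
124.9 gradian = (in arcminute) 6745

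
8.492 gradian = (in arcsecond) 2.751e+04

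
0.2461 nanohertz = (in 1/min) 1.477e-08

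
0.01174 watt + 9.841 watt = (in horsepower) 0.01321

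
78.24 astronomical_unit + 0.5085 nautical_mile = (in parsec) 0.0003793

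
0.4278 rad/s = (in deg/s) 24.51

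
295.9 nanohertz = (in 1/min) 1.775e-05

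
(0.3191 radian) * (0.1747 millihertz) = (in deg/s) 0.003194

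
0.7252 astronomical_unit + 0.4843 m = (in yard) 1.186e+11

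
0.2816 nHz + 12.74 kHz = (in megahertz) 0.01274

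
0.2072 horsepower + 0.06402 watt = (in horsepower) 0.2073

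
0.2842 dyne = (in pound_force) 6.389e-07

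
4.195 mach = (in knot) 2777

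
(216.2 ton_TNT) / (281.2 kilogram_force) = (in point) 9.298e+11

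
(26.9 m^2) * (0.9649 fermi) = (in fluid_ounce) 8.777e-10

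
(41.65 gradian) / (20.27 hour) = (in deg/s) 0.0005137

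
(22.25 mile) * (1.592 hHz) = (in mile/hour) 1.275e+07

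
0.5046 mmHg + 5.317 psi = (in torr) 275.5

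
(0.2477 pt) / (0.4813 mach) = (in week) 8.816e-13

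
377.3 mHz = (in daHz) 0.03773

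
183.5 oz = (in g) 5202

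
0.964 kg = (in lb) 2.125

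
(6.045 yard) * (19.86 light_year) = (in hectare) 1.039e+14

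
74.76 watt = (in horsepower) 0.1003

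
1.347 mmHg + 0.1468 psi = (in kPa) 1.192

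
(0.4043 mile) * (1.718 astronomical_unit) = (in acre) 4.132e+10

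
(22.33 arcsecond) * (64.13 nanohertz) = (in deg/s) 3.978e-10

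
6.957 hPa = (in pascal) 695.7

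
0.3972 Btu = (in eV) 2.616e+21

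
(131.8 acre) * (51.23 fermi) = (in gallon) 7.218e-06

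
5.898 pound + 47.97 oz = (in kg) 4.035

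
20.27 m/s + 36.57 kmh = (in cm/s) 3043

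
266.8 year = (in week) 1.391e+04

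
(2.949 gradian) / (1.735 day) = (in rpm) 2.951e-06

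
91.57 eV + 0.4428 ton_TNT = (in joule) 1.853e+09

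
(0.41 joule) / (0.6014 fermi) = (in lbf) 1.533e+14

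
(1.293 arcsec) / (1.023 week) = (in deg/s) 5.805e-10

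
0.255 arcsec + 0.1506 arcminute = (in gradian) 0.002868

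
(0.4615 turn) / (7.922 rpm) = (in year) 1.108e-07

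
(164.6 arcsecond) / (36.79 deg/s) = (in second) 0.001243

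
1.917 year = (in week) 99.96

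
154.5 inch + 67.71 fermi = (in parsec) 1.272e-16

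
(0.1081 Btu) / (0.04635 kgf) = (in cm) 2.509e+04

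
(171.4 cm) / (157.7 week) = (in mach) 5.278e-11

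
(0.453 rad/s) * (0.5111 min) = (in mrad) 1.389e+04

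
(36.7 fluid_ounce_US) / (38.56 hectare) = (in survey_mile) 1.749e-12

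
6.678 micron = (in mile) 4.15e-09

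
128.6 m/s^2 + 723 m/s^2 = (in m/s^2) 851.6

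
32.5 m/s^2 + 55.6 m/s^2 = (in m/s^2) 88.1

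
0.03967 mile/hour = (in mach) 5.208e-05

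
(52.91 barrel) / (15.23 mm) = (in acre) 0.1365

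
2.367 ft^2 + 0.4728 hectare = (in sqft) 5.089e+04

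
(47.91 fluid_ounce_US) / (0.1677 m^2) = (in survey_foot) 0.02772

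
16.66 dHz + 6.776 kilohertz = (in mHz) 6.778e+06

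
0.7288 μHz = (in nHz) 728.8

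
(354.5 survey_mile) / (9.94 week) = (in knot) 0.1845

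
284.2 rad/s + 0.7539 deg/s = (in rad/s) 284.2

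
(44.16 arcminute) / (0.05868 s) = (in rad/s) 0.2189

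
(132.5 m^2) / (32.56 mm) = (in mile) 2.529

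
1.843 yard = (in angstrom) 1.685e+10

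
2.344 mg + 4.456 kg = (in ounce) 157.2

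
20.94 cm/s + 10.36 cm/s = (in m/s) 0.313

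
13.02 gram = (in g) 13.02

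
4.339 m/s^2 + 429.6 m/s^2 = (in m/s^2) 433.9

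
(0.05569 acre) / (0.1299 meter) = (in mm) 1.735e+06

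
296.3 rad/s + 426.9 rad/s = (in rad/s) 723.2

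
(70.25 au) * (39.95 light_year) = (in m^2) 3.972e+30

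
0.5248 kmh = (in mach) 0.0004281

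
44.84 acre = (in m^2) 1.815e+05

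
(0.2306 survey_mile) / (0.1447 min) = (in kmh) 153.9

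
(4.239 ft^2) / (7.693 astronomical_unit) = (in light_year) 3.617e-29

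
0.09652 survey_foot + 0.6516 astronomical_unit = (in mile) 6.057e+07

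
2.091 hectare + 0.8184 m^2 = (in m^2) 2.091e+04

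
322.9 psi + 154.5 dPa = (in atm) 21.97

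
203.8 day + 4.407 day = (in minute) 2.998e+05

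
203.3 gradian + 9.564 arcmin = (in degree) 183.1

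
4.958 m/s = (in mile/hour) 11.09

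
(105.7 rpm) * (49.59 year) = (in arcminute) 5.951e+13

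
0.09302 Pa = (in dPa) 0.9302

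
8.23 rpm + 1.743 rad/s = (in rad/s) 2.605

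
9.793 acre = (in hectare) 3.963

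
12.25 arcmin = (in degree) 0.2042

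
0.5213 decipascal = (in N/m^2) 0.05213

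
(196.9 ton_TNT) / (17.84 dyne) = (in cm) 4.618e+17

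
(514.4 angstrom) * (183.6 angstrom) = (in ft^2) 1.017e-14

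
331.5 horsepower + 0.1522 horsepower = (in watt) 2.473e+05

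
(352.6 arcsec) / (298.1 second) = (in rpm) 5.476e-05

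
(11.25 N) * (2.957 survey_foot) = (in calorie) 2.423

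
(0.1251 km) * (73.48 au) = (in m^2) 1.375e+15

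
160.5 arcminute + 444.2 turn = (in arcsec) 5.757e+08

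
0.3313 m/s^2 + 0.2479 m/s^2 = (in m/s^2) 0.5792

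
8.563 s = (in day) 9.911e-05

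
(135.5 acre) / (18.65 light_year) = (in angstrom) 0.03108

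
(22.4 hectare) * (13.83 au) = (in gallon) 1.224e+20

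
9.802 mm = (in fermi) 9.802e+12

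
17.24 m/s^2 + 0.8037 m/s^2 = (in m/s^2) 18.04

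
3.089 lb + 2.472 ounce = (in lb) 3.244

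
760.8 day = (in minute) 1.096e+06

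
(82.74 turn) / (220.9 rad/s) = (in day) 2.724e-05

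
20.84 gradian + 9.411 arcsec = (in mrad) 327.4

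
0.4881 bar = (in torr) 366.1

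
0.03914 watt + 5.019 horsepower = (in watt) 3743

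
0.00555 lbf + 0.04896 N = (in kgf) 0.00751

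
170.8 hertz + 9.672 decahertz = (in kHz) 0.2675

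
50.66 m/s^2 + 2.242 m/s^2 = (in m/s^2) 52.9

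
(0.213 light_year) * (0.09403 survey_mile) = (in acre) 7.535e+13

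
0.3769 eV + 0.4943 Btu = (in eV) 3.255e+21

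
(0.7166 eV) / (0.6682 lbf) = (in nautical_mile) 2.086e-23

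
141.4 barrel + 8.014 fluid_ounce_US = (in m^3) 22.48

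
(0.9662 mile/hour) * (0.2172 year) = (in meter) 2.959e+06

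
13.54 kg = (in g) 1.354e+04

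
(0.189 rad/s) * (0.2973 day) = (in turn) 772.7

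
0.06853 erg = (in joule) 6.853e-09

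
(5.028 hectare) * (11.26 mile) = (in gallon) 2.407e+11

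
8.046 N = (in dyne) 8.046e+05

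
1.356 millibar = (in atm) 0.001338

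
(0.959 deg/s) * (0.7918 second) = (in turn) 0.002109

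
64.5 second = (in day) 0.0007465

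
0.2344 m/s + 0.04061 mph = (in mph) 0.5649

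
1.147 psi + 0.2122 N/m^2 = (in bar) 0.07908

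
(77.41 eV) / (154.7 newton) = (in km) 8.017e-23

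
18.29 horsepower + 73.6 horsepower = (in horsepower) 91.89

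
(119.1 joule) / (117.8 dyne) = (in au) 6.758e-07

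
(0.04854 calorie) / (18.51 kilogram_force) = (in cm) 0.1119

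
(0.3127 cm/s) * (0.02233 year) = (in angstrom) 2.202e+13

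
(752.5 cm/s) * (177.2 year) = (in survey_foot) 1.38e+11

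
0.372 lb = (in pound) 0.372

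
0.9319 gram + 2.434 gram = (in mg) 3366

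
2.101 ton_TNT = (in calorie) 2.101e+09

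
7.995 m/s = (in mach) 0.02348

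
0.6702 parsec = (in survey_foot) 6.785e+16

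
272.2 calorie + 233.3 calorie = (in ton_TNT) 5.055e-07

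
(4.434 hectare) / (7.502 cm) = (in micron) 5.91e+11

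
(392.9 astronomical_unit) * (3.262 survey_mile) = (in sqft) 3.321e+18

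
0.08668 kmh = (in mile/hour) 0.05386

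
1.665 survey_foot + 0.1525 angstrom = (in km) 0.0005075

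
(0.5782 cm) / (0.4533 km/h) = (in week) 7.592e-08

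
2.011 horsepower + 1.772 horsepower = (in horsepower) 3.783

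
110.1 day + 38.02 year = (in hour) 3.357e+05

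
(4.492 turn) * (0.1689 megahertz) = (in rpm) 4.552e+07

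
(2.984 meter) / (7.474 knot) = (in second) 0.7761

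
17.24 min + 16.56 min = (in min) 33.8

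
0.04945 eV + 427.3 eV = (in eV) 427.3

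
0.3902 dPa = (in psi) 5.659e-06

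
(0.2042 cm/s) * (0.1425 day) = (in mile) 0.01562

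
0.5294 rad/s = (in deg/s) 30.33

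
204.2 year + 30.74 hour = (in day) 7.453e+04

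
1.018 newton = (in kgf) 0.1038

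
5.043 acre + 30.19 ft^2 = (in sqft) 2.197e+05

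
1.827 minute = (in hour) 0.03045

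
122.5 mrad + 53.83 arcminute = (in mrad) 138.2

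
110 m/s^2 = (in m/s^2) 110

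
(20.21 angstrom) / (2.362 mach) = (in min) 4.188e-14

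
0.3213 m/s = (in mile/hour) 0.7187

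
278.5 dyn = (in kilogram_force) 0.000284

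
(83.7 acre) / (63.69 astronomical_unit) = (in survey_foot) 1.166e-07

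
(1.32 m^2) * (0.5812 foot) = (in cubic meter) 0.2338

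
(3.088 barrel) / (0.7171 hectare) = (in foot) 0.0002246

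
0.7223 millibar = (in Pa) 72.23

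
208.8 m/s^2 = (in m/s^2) 208.8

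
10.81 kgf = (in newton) 106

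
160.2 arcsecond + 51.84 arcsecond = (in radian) 0.001028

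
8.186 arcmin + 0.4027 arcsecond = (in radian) 0.002383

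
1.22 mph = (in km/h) 1.963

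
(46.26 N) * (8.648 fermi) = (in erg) 4.001e-06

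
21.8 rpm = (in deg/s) 130.8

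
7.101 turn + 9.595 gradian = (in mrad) 4.477e+04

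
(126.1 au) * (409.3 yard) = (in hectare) 7.06e+11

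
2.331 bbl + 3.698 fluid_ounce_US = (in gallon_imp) 81.54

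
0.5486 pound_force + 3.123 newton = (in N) 5.563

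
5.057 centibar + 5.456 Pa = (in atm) 0.04996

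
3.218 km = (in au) 2.151e-08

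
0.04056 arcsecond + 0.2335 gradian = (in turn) 0.0005838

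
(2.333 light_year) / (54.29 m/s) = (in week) 6.722e+08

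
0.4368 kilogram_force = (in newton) 4.284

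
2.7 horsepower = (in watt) 2013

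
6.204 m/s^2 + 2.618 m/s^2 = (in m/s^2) 8.822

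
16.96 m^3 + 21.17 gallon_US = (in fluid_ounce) 5.762e+05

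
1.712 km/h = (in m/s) 0.4756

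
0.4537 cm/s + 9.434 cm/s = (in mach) 0.0002904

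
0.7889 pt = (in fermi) 2.783e+11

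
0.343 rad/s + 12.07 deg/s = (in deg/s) 31.72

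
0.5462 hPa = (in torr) 0.4097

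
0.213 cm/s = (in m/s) 0.00213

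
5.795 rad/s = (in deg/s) 332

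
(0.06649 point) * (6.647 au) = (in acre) 5764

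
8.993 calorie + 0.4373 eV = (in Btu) 0.03566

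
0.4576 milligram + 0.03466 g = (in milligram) 35.12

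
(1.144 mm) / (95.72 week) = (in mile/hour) 4.42e-11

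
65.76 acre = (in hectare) 26.61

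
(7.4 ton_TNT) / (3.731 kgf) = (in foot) 2.776e+09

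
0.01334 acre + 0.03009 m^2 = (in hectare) 0.005402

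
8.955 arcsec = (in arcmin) 0.1492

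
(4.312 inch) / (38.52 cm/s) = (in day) 3.291e-06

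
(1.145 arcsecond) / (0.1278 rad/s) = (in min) 7.239e-07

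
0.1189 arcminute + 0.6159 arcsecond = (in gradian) 0.002392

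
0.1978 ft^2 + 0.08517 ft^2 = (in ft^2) 0.283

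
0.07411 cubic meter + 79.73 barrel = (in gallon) 3368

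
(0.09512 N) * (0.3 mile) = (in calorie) 10.98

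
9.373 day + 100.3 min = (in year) 0.02587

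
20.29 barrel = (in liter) 3226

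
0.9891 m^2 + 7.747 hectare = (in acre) 19.14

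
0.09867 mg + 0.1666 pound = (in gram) 75.57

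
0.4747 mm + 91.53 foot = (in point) 7.908e+04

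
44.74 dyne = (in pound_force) 0.0001006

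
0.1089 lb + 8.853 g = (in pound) 0.1284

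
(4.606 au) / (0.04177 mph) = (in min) 6.15e+11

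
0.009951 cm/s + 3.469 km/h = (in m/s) 0.9637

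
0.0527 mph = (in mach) 6.919e-05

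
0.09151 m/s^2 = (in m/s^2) 0.09151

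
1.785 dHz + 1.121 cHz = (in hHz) 0.001897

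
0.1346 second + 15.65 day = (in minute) 2.254e+04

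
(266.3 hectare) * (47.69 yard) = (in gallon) 3.068e+10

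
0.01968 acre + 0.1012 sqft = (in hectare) 0.007965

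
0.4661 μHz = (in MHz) 4.661e-13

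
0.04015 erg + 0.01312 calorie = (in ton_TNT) 1.312e-11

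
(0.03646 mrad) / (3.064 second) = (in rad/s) 1.19e-05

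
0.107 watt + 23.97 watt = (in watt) 24.08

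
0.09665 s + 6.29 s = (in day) 7.392e-05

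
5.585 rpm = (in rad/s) 0.5849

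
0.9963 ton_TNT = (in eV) 2.602e+28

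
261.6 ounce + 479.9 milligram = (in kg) 7.417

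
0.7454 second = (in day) 8.627e-06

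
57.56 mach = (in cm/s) 1.96e+06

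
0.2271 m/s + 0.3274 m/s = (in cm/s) 55.45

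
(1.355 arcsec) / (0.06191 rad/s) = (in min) 1.768e-06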